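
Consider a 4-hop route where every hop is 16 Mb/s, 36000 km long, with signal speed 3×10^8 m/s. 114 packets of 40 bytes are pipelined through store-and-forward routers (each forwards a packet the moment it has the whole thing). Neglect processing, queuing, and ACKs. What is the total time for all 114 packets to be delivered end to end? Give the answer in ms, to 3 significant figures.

Per-hop transmission t_tx = L/R = 320/16000000 = 0.02 ms.
Per-hop propagation t_prop = 36000000/300000000 = 120 ms.
Pipeline fill: first packet needs 4·t_tx to clear all hops; remaining 113 packets each add one t_tx.
Total = (4+114-1)·t_tx + 4·t_prop = 117·0.02 + 4·120 = 482 ms.

482 ms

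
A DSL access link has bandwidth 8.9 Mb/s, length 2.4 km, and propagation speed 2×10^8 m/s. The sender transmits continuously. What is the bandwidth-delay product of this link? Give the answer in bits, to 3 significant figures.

107 bits

Propagation delay = 2400 / 200000000 = 1.2e-05 s.
BDP = R × t_prop = 8900000 × 1.2e-05 = 106.8 bits.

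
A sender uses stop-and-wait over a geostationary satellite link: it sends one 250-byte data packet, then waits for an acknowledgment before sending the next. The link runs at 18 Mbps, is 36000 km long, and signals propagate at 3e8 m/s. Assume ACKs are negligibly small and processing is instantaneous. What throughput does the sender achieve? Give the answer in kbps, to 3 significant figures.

t_tx = L/R = 2000/18000000 = 0.000111111 s.
t_prop = 36000000/300000000 = 0.12 s; RTT = 0.24 s.
Cycle = t_tx + RTT = 0.240111 s.
Throughput = L / cycle = 2000 / 0.240111 = 8.33 kbps.

8.33 kbps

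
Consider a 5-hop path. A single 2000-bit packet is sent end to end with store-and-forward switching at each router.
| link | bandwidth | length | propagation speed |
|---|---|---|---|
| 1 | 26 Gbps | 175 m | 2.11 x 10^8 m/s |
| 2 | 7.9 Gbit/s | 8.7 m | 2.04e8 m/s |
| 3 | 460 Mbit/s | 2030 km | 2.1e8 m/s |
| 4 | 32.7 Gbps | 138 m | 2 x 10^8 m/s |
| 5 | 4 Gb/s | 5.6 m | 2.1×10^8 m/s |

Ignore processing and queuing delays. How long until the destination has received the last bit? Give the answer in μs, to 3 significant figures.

9670 μs

Transmission delays (L/R per hop): 0.0769231, 0.253165, 4.34783, 0.0611621, 0.5 μs; sum = 5.23908 μs.
Propagation delays (d/s per hop): 0.829384, 0.0426471, 9666.67, 0.69, 0.0266667 μs; sum = 9668.26 μs.
End-to-end = 9670 μs.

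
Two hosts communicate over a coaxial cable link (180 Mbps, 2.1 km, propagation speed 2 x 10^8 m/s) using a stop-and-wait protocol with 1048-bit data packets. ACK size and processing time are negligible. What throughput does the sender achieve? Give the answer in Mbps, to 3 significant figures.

t_tx = L/R = 1048/180000000 = 5.82222e-06 s.
t_prop = 2100/200000000 = 1.05e-05 s; RTT = 2.1e-05 s.
Cycle = t_tx + RTT = 2.68222e-05 s.
Throughput = L / cycle = 1048 / 2.68222e-05 = 39.1 Mbps.

39.1 Mbps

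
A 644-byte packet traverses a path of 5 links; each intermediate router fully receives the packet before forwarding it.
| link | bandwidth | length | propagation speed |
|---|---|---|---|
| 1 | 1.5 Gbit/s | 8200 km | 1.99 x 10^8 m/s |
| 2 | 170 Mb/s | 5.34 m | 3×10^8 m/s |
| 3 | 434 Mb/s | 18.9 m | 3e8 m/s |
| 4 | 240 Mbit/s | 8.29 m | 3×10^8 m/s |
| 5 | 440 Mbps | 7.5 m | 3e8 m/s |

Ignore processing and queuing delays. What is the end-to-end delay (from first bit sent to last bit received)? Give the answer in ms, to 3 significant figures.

L = 644 × 8 = 5152 bits.
Transmission delays (L/R per hop): 0.00343467, 0.0303059, 0.011871, 0.0214667, 0.0117091 ms; sum = 0.0787873 ms.
Propagation delays (d/s per hop): 41.206, 1.78e-05, 6.3e-05, 2.76333e-05, 2.5e-05 ms; sum = 41.2062 ms.
End-to-end = 41.3 ms.

41.3 ms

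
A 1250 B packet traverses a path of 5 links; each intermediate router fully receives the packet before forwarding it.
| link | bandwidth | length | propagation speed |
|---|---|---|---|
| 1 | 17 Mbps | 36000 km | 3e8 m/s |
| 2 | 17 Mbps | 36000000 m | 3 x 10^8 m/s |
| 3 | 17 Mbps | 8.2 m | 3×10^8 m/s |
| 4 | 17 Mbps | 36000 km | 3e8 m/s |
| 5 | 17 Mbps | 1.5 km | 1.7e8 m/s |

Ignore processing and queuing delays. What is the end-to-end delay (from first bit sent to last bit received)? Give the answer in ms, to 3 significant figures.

363 ms

L = 1250 × 8 = 10000 bits.
Transmission delay per hop = L/R = 10000/17000000 = 0.588235 ms; 5 hops → 2.94118 ms.
Propagation delays (d/s per hop): 120, 120, 2.73333e-05, 120, 0.00882353 ms; sum = 360.009 ms.
End-to-end = 363 ms.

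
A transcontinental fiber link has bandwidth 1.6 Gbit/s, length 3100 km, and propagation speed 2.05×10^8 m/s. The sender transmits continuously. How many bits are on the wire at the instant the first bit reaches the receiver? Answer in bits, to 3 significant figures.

24200000 bits

Propagation delay = 3100000 / 2.05e+08 = 0.015122 s.
BDP = R × t_prop = 1600000000 × 0.015122 = 24195100 bits.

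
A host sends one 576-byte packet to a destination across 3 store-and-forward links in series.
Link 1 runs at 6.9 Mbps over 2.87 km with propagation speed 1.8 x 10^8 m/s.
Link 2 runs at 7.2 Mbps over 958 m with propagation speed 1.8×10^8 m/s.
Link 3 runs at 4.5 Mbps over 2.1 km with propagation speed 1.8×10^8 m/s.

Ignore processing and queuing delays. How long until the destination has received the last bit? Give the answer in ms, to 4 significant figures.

2.365 ms

L = 576 × 8 = 4608 bits.
Transmission delays (L/R per hop): 0.667826, 0.64, 1.024 ms; sum = 2.33183 ms.
Propagation delays (d/s per hop): 0.0159444, 0.00532222, 0.0116667 ms; sum = 0.0329333 ms.
End-to-end = 2.365 ms.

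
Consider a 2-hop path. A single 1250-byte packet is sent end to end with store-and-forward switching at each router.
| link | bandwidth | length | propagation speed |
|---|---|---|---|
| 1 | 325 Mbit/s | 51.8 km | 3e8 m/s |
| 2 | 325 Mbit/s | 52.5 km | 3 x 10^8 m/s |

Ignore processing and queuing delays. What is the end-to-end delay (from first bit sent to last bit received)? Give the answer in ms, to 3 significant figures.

0.409 ms

L = 1250 × 8 = 10000 bits.
Transmission delay per hop = L/R = 10000/325000000 = 0.0307692 ms; 2 hops → 0.0615385 ms.
Propagation delays (d/s per hop): 0.172667, 0.175 ms; sum = 0.347667 ms.
End-to-end = 0.409 ms.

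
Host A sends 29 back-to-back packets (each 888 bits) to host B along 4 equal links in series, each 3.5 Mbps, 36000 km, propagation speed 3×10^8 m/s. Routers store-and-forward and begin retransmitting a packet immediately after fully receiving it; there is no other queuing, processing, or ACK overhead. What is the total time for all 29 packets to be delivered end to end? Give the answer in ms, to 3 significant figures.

Per-hop transmission t_tx = L/R = 888/3500000 = 0.253714 ms.
Per-hop propagation t_prop = 36000000/300000000 = 120 ms.
Pipeline fill: first packet needs 4·t_tx to clear all hops; remaining 28 packets each add one t_tx.
Total = (4+29-1)·t_tx + 4·t_prop = 32·0.253714 + 4·120 = 488 ms.

488 ms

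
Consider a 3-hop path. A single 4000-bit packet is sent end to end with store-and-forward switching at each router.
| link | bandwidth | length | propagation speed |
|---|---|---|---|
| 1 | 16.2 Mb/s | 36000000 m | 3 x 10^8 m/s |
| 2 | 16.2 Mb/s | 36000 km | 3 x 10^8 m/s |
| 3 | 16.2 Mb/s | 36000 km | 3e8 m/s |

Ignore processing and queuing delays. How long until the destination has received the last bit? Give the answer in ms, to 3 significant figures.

361 ms

Transmission delay per hop = L/R = 4000/16200000 = 0.246914 ms; 3 hops → 0.740741 ms.
Propagation delays (d/s per hop): 120, 120, 120 ms; sum = 360 ms.
End-to-end = 361 ms.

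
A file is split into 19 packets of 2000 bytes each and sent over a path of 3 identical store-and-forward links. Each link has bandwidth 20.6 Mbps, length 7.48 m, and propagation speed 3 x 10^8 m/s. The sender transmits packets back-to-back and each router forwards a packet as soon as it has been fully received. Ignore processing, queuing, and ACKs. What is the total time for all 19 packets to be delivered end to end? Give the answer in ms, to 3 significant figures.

16.3 ms

Per-hop transmission t_tx = L/R = 16000/20600000 = 0.776699 ms.
Per-hop propagation t_prop = 7.48/300000000 = 2.49333e-05 ms.
Pipeline fill: first packet needs 3·t_tx to clear all hops; remaining 18 packets each add one t_tx.
Total = (3+19-1)·t_tx + 3·t_prop = 21·0.776699 + 3·2.49333e-05 = 16.3 ms.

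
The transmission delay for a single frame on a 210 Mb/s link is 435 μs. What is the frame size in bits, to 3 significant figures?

L = R × t_tx = 210000000 b/s × 0.000435 s = 91350 bits.

91400 bits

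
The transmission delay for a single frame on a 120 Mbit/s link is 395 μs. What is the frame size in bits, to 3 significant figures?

47400 bits

L = R × t_tx = 120000000 b/s × 0.000395 s = 47400 bits.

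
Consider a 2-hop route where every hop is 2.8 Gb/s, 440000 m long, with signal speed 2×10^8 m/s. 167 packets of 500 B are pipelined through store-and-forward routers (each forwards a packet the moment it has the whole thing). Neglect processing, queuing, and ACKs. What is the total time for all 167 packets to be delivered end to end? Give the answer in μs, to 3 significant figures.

Per-hop transmission t_tx = L/R = 4000/2800000000 = 1.42857 μs.
Per-hop propagation t_prop = 440000/200000000 = 2200 μs.
Pipeline fill: first packet needs 2·t_tx to clear all hops; remaining 166 packets each add one t_tx.
Total = (2+167-1)·t_tx + 2·t_prop = 168·1.42857 + 2·2200 = 4640 μs.

4640 μs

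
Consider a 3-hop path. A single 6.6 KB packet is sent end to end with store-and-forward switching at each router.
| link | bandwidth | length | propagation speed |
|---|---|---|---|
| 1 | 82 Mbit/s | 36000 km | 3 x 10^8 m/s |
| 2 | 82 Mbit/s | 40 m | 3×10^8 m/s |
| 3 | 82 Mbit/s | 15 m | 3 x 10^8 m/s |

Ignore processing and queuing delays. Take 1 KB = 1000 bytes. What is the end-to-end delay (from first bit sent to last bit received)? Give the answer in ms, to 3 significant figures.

122 ms

L = 52800 bits.
Transmission delay per hop = L/R = 52800/82000000 = 0.643902 ms; 3 hops → 1.93171 ms.
Propagation delays (d/s per hop): 120, 0.000133333, 5e-05 ms; sum = 120 ms.
End-to-end = 122 ms.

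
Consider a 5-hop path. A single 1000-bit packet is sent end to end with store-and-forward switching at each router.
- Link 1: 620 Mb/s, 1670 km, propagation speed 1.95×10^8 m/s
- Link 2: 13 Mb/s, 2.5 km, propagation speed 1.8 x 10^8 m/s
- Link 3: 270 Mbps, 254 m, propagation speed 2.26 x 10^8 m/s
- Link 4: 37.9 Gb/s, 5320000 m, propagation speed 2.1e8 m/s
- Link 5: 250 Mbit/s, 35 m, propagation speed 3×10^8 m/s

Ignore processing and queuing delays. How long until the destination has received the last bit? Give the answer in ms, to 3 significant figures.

Transmission delays (L/R per hop): 0.0016129, 0.0769231, 0.0037037, 2.63852e-05, 0.004 ms; sum = 0.0862661 ms.
Propagation delays (d/s per hop): 8.5641, 0.0138889, 0.00112389, 25.3333, 0.000116667 ms; sum = 33.9126 ms.
End-to-end = 34.0 ms.

34.0 ms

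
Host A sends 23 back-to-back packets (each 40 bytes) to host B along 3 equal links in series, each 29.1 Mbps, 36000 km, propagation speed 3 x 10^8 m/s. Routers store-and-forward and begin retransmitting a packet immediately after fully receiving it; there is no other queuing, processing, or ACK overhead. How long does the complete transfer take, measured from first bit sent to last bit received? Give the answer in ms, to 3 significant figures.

Per-hop transmission t_tx = L/R = 320/29100000 = 0.0109966 ms.
Per-hop propagation t_prop = 36000000/300000000 = 120 ms.
Pipeline fill: first packet needs 3·t_tx to clear all hops; remaining 22 packets each add one t_tx.
Total = (3+23-1)·t_tx + 3·t_prop = 25·0.0109966 + 3·120 = 360 ms.

360 ms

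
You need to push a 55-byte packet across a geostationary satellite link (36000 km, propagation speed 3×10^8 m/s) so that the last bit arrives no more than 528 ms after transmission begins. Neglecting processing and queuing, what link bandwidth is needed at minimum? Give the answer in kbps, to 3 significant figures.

L = 440 bits.
Propagation delay = 36000000 / 300000000 = 120 ms.
Transmission budget = 528 − 120 = 408 ms.
R ≥ L / t_tx = 440 bits / 0.408 s = 1.08 kbps.

1.08 kbps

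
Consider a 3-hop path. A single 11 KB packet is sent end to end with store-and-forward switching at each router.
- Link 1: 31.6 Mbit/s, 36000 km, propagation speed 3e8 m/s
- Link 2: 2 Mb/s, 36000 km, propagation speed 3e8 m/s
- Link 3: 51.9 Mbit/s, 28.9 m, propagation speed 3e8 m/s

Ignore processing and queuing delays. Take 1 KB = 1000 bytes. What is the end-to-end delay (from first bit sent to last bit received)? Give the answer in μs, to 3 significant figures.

288000 μs

L = 88000 bits.
Transmission delays (L/R per hop): 2784.81, 44000, 1695.57 μs; sum = 48480.4 μs.
Propagation delays (d/s per hop): 120000, 120000, 0.0963333 μs; sum = 240000 μs.
End-to-end = 288000 μs.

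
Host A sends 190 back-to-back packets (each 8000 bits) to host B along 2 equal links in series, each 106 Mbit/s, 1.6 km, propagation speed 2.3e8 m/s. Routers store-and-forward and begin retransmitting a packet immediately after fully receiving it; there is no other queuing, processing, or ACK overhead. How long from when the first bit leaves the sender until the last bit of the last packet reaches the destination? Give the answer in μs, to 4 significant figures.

Per-hop transmission t_tx = L/R = 8000/106000000 = 75.4717 μs.
Per-hop propagation t_prop = 1600/2.3e+08 = 6.95652 μs.
Pipeline fill: first packet needs 2·t_tx to clear all hops; remaining 189 packets each add one t_tx.
Total = (2+190-1)·t_tx + 2·t_prop = 191·75.4717 + 2·6.95652 = 14430 μs.

14430 μs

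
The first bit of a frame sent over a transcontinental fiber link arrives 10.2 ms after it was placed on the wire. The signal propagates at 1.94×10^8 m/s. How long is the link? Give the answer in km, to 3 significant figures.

d = s × t_prop = 194000000 × 0.0102 = 1980 km.

1980 km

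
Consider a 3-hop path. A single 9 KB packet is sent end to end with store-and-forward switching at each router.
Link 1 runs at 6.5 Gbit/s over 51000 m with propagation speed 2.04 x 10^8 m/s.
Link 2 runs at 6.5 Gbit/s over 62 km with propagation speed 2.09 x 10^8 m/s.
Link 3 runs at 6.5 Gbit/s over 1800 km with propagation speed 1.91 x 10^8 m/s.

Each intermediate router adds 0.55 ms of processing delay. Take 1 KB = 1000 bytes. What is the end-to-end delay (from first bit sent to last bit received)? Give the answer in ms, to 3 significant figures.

11.1 ms

L = 72000 bits.
Transmission delay per hop = L/R = 72000/6500000000 = 0.0110769 ms; 3 hops → 0.0332308 ms.
Propagation delays (d/s per hop): 0.25, 0.296651, 9.42408 ms; sum = 9.97073 ms.
Processing at 2 router(s): 2 × 0.55 ms = 1.1 ms.
End-to-end = 11.1 ms.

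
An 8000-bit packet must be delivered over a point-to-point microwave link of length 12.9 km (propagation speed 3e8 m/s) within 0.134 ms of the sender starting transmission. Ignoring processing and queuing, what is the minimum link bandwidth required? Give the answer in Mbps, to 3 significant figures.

Propagation delay = 12900 / 300000000 = 0.043 ms.
Transmission budget = 0.134 − 0.043 = 0.091 ms.
R ≥ L / t_tx = 8000 bits / 9.1e-05 s = 87.9 Mbps.

87.9 Mbps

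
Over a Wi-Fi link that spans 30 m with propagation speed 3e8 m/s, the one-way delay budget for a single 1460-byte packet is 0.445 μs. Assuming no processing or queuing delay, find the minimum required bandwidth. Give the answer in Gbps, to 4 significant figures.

33.86 Gbps

L = 11680 bits.
Propagation delay = 30 / 300000000 = 0.1 μs.
Transmission budget = 0.445 − 0.1 = 0.345 μs.
R ≥ L / t_tx = 11680 bits / 3.45e-07 s = 33.86 Gbps.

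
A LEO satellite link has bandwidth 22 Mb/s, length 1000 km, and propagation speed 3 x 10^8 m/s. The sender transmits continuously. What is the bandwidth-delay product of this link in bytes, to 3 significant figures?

9170 bytes

Propagation delay = 1000000 / 300000000 = 0.00333333 s.
BDP = R × t_prop = 22000000 × 0.00333333 = 73333.3 bits.
In bytes: 73333.3/8 = 9170 bytes.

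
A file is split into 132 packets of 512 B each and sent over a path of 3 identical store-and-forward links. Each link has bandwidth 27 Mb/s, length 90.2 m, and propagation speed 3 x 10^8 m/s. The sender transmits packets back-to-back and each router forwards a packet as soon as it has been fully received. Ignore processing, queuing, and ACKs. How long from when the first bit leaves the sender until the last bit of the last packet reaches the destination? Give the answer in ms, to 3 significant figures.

20.3 ms

Per-hop transmission t_tx = L/R = 4096/27000000 = 0.151704 ms.
Per-hop propagation t_prop = 90.2/300000000 = 0.000300667 ms.
Pipeline fill: first packet needs 3·t_tx to clear all hops; remaining 131 packets each add one t_tx.
Total = (3+132-1)·t_tx + 3·t_prop = 134·0.151704 + 3·0.000300667 = 20.3 ms.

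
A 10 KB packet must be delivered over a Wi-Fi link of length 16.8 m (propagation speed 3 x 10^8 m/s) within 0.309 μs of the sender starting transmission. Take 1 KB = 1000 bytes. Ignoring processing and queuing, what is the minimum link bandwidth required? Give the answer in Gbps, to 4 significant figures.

316.2 Gbps

L = 80000 bits.
Propagation delay = 16.8 / 300000000 = 0.056 μs.
Transmission budget = 0.309 − 0.056 = 0.253 μs.
R ≥ L / t_tx = 80000 bits / 2.53e-07 s = 316.2 Gbps.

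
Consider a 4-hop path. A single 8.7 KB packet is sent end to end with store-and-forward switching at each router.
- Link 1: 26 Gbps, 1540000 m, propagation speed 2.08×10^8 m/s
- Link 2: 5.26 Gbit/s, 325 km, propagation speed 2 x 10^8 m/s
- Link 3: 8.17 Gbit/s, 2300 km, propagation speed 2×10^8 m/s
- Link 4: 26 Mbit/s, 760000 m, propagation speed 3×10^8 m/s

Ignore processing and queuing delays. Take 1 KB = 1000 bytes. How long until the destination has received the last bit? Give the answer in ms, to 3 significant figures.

25.8 ms

L = 69600 bits.
Transmission delays (L/R per hop): 0.00267692, 0.0132319, 0.00851897, 2.67692 ms; sum = 2.70135 ms.
Propagation delays (d/s per hop): 7.40385, 1.625, 11.5, 2.53333 ms; sum = 23.0622 ms.
End-to-end = 25.8 ms.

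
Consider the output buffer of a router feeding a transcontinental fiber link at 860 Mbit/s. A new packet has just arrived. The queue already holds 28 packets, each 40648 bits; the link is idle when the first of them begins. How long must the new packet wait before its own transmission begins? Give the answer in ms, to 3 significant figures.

1.32 ms

Each queued packet: L/R = 40648/860000000 = 0.0472651 ms.
28 queued → 1.32342 ms.
Queuing delay = 1.32 ms.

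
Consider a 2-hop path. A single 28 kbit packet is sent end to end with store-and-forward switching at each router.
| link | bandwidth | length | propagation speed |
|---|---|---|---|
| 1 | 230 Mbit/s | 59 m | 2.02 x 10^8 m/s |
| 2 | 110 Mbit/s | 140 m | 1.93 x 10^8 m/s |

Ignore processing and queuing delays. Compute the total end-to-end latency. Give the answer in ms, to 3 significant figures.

L = 28000 bits.
Transmission delays (L/R per hop): 0.121739, 0.254545 ms; sum = 0.376285 ms.
Propagation delays (d/s per hop): 0.000292079, 0.000725389 ms; sum = 0.00101747 ms.
End-to-end = 0.377 ms.

0.377 ms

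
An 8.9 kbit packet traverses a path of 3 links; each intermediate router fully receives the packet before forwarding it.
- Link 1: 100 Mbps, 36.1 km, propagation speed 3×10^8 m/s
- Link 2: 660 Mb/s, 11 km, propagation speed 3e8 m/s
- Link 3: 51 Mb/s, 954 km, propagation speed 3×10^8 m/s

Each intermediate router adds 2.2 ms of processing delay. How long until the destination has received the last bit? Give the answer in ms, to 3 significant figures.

L = 8900 bits.
Transmission delays (L/R per hop): 0.089, 0.0134848, 0.17451 ms; sum = 0.276995 ms.
Propagation delays (d/s per hop): 0.120333, 0.0366667, 3.18 ms; sum = 3.337 ms.
Processing at 2 router(s): 2 × 2.2 ms = 4.4 ms.
End-to-end = 8.01 ms.

8.01 ms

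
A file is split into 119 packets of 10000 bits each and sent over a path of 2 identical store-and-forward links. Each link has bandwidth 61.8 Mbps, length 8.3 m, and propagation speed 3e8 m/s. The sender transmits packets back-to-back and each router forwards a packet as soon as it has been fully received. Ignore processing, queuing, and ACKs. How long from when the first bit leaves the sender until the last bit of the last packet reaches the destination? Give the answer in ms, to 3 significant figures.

19.4 ms

Per-hop transmission t_tx = L/R = 10000/61800000 = 0.161812 ms.
Per-hop propagation t_prop = 8.3/300000000 = 2.76667e-05 ms.
Pipeline fill: first packet needs 2·t_tx to clear all hops; remaining 118 packets each add one t_tx.
Total = (2+119-1)·t_tx + 2·t_prop = 120·0.161812 + 2·2.76667e-05 = 19.4 ms.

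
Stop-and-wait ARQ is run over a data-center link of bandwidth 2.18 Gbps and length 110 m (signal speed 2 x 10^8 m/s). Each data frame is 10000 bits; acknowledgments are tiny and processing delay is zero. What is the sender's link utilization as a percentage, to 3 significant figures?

80.7 %

t_tx = L/R = 10000/2180000000 = 4.58716e-06 s.
t_prop = 110/200000000 = 5.5e-07 s; RTT = 1.1e-06 s.
Cycle = t_tx + RTT = 5.68716e-06 s.
Utilization = t_tx / cycle = 4.58716e-06/5.68716e-06 = 80.7 %.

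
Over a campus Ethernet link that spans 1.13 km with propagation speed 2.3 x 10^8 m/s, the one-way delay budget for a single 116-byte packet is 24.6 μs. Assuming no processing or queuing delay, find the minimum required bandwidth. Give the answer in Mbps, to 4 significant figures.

L = 928 bits.
Propagation delay = 1130 / 2.3e+08 = 4.91304 μs.
Transmission budget = 24.6 − 4.91304 = 19.687 μs.
R ≥ L / t_tx = 928 bits / 1.9687e-05 s = 47.14 Mbps.

47.14 Mbps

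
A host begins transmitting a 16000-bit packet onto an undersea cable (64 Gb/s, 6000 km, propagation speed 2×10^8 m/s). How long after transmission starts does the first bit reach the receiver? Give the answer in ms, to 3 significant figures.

30.0 ms

First bit experiences only propagation delay: d/s = 6000000/200000000 = 30.0 ms.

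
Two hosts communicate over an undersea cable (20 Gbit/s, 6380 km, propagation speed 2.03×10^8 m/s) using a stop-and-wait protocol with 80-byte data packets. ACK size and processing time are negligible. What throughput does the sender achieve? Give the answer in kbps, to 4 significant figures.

t_tx = L/R = 640/20000000000 = 3.2e-08 s.
t_prop = 6380000/2.03e+08 = 0.0314286 s; RTT = 0.0628571 s.
Cycle = t_tx + RTT = 0.0628572 s.
Throughput = L / cycle = 640 / 0.0628572 = 10.18 kbps.

10.18 kbps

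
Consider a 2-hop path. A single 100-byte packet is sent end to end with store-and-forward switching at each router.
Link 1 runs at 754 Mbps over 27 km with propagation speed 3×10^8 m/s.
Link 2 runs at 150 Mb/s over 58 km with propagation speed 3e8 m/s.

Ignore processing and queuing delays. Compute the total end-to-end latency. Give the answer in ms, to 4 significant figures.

0.2897 ms

L = 100 × 8 = 800 bits.
Transmission delays (L/R per hop): 0.00106101, 0.00533333 ms; sum = 0.00639434 ms.
Propagation delays (d/s per hop): 0.09, 0.193333 ms; sum = 0.283333 ms.
End-to-end = 0.2897 ms.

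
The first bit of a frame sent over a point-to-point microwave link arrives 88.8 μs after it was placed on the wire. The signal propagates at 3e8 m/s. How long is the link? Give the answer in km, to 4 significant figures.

26.64 km

d = s × t_prop = 300000000 × 8.88e-05 = 26.64 km.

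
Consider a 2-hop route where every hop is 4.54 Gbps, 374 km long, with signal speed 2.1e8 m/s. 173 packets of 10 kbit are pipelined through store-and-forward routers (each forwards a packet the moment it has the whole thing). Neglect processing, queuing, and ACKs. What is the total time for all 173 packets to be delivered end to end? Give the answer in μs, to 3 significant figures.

Per-hop transmission t_tx = L/R = 10000/4540000000 = 2.20264 μs.
Per-hop propagation t_prop = 374000/210000000 = 1780.95 μs.
Pipeline fill: first packet needs 2·t_tx to clear all hops; remaining 172 packets each add one t_tx.
Total = (2+173-1)·t_tx + 2·t_prop = 174·2.20264 + 2·1780.95 = 3950 μs.

3950 μs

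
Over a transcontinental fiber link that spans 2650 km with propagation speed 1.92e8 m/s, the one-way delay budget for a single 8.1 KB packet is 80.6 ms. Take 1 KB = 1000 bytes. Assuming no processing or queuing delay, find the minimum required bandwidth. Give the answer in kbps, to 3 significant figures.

970 kbps

L = 64800 bits.
Propagation delay = 2650000 / 192000000 = 13.8021 ms.
Transmission budget = 80.6 − 13.8021 = 66.7979 ms.
R ≥ L / t_tx = 64800 bits / 0.0667979 s = 970 kbps.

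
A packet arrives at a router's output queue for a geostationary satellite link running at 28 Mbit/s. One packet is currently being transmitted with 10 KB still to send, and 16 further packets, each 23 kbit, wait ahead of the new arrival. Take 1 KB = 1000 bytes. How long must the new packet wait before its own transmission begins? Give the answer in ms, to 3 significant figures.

16.0 ms

Each queued packet: L/R = 23000/28000000 = 0.821429 ms.
16 queued → 13.1429 ms.
Plus remaining 80000 bits of current packet: 2.85714 ms.
Queuing delay = 16.0 ms.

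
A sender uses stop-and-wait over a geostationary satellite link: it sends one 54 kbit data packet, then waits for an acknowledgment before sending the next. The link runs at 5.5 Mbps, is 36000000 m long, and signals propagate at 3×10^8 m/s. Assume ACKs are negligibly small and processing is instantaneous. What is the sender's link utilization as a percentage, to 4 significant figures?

t_tx = L/R = 54000/5500000 = 0.00981818 s.
t_prop = 36000000/300000000 = 0.12 s; RTT = 0.24 s.
Cycle = t_tx + RTT = 0.249818 s.
Utilization = t_tx / cycle = 0.00981818/0.249818 = 3.930 %.

3.930 %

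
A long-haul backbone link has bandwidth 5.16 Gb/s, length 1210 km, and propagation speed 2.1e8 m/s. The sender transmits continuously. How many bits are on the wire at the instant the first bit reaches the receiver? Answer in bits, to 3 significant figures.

29700000 bits

Propagation delay = 1210000 / 210000000 = 0.0057619 s.
BDP = R × t_prop = 5160000000 × 0.0057619 = 29731400 bits.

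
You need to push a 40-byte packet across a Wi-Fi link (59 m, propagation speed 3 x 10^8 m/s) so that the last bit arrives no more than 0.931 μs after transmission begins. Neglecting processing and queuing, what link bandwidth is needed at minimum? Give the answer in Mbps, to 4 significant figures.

L = 320 bits.
Propagation delay = 59 / 300000000 = 0.196667 μs.
Transmission budget = 0.931 − 0.196667 = 0.734333 μs.
R ≥ L / t_tx = 320 bits / 7.34333e-07 s = 435.8 Mbps.

435.8 Mbps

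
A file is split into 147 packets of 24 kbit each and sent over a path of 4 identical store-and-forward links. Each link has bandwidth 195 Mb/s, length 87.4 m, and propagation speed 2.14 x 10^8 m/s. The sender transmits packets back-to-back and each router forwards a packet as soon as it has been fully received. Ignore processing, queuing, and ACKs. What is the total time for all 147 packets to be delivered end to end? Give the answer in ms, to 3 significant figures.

Per-hop transmission t_tx = L/R = 24000/195000000 = 0.123077 ms.
Per-hop propagation t_prop = 87.4/214000000 = 0.000408411 ms.
Pipeline fill: first packet needs 4·t_tx to clear all hops; remaining 146 packets each add one t_tx.
Total = (4+147-1)·t_tx + 4·t_prop = 150·0.123077 + 4·0.000408411 = 18.5 ms.

18.5 ms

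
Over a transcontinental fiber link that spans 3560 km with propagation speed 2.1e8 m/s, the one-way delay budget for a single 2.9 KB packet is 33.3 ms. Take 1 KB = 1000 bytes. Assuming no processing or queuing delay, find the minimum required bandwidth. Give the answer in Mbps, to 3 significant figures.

L = 23200 bits.
Propagation delay = 3560000 / 210000000 = 16.9524 ms.
Transmission budget = 33.3 − 16.9524 = 16.3476 ms.
R ≥ L / t_tx = 23200 bits / 0.0163476 s = 1.42 Mbps.

1.42 Mbps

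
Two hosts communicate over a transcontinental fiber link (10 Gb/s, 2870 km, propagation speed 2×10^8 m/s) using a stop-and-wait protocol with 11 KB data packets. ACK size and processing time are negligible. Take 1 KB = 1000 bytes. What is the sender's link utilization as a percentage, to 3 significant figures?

t_tx = L/R = 88000/10000000000 = 8.8e-06 s.
t_prop = 2870000/200000000 = 0.01435 s; RTT = 0.0287 s.
Cycle = t_tx + RTT = 0.0287088 s.
Utilization = t_tx / cycle = 8.8e-06/0.0287088 = 0.0307 %.

0.0307 %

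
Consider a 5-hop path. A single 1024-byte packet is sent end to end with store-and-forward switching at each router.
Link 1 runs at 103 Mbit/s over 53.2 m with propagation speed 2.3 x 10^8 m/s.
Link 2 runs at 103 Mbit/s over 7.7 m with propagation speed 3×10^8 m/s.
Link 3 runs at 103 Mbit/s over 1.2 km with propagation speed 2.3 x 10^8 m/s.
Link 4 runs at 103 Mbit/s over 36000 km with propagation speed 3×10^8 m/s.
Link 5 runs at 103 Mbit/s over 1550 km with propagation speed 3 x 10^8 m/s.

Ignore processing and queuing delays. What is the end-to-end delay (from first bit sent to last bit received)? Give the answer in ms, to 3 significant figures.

L = 1024 × 8 = 8192 bits.
Transmission delay per hop = L/R = 8192/103000000 = 0.079534 ms; 5 hops → 0.39767 ms.
Propagation delays (d/s per hop): 0.000231304, 2.56667e-05, 0.00521739, 120, 5.16667 ms; sum = 125.172 ms.
End-to-end = 126 ms.

126 ms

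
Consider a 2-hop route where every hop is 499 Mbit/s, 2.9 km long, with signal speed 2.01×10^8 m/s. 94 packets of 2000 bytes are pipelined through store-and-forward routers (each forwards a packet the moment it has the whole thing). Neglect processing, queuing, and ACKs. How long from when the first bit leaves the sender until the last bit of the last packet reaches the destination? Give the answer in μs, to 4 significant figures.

3075 μs

Per-hop transmission t_tx = L/R = 16000/499000000 = 32.0641 μs.
Per-hop propagation t_prop = 2900/2.01e+08 = 14.4279 μs.
Pipeline fill: first packet needs 2·t_tx to clear all hops; remaining 93 packets each add one t_tx.
Total = (2+94-1)·t_tx + 2·t_prop = 95·32.0641 + 2·14.4279 = 3075 μs.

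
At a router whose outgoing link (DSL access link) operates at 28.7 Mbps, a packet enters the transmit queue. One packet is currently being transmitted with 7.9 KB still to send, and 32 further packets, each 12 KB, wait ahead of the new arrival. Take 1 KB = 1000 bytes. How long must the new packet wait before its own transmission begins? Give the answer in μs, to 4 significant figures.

109200 μs

Each queued packet: L/R = 96000/28700000 = 3344.95 μs.
32 queued → 107038 μs.
Plus remaining 63200 bits of current packet: 2202.09 μs.
Queuing delay = 109200 μs.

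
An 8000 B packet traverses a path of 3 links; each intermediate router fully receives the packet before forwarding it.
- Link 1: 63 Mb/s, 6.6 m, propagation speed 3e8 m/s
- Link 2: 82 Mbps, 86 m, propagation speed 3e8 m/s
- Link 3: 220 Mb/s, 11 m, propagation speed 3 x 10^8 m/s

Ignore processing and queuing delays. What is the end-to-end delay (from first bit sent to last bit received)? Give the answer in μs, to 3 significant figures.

2090 μs

L = 8000 × 8 = 64000 bits.
Transmission delays (L/R per hop): 1015.87, 780.488, 290.909 μs; sum = 2087.27 μs.
Propagation delays (d/s per hop): 0.022, 0.286667, 0.0366667 μs; sum = 0.345333 μs.
End-to-end = 2090 μs.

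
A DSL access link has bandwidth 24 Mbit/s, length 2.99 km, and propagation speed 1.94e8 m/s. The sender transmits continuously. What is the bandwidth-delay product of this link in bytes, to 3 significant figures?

Propagation delay = 2990 / 194000000 = 1.54124e-05 s.
BDP = R × t_prop = 24000000 × 1.54124e-05 = 369.897 bits.
In bytes: 369.897/8 = 46.2 bytes.

46.2 bytes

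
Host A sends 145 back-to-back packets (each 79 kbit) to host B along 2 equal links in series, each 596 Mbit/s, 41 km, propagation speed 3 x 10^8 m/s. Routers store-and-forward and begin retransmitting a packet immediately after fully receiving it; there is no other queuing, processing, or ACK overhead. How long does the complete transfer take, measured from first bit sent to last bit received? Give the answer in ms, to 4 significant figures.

Per-hop transmission t_tx = L/R = 79000/596000000 = 0.13255 ms.
Per-hop propagation t_prop = 41000/300000000 = 0.136667 ms.
Pipeline fill: first packet needs 2·t_tx to clear all hops; remaining 144 packets each add one t_tx.
Total = (2+145-1)·t_tx + 2·t_prop = 146·0.13255 + 2·0.136667 = 19.63 ms.

19.63 ms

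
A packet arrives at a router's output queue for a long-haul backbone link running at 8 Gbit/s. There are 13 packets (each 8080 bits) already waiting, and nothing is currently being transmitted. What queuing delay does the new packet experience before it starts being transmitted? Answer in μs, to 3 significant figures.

Each queued packet: L/R = 8080/8000000000 = 1.01 μs.
13 queued → 13.13 μs.
Queuing delay = 13.1 μs.

13.1 μs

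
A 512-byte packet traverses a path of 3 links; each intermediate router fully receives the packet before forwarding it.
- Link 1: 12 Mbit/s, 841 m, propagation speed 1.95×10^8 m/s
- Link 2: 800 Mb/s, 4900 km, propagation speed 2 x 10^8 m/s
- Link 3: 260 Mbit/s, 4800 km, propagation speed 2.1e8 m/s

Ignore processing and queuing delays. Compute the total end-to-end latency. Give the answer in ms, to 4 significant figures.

47.72 ms

L = 512 × 8 = 4096 bits.
Transmission delays (L/R per hop): 0.341333, 0.00512, 0.0157538 ms; sum = 0.362207 ms.
Propagation delays (d/s per hop): 0.00431282, 24.5, 22.8571 ms; sum = 47.3615 ms.
End-to-end = 47.72 ms.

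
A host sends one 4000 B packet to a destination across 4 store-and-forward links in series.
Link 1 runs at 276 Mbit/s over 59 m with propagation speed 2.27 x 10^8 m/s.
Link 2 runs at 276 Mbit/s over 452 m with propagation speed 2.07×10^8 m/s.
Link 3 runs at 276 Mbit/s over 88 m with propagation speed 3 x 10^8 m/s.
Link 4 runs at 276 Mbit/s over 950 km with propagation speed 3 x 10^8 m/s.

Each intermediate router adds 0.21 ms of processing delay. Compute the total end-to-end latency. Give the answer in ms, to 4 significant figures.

4.263 ms

L = 4000 × 8 = 32000 bits.
Transmission delay per hop = L/R = 32000/276000000 = 0.115942 ms; 4 hops → 0.463768 ms.
Propagation delays (d/s per hop): 0.000259912, 0.00218357, 0.000293333, 3.16667 ms; sum = 3.1694 ms.
Processing at 3 router(s): 3 × 0.21 ms = 0.63 ms.
End-to-end = 4.263 ms.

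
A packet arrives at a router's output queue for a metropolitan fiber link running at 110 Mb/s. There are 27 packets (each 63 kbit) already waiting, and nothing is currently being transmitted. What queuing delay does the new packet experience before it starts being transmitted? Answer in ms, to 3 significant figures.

Each queued packet: L/R = 63000/110000000 = 0.572727 ms.
27 queued → 15.4636 ms.
Queuing delay = 15.5 ms.

15.5 ms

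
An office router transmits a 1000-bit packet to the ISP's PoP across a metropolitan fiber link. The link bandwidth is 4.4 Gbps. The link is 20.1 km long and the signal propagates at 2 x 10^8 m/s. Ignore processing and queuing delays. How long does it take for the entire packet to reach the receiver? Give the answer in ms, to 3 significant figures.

Transmission delay = L/R = 1000 / 4400000000 = 0.000227273 ms.
Propagation delay = d/s = 20100 m / 200000000 m/s = 0.1005 ms.
Total = 0.101 ms.

0.101 ms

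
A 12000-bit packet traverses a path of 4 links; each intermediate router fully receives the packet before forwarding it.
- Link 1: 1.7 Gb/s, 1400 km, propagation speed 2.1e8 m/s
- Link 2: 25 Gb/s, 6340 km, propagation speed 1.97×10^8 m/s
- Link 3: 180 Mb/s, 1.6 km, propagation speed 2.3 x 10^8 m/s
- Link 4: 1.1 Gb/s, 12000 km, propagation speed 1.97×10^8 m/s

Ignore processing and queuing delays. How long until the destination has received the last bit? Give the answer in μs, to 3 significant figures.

Transmission delays (L/R per hop): 7.05882, 0.48, 66.6667, 10.9091 μs; sum = 85.1146 μs.
Propagation delays (d/s per hop): 6666.67, 32182.7, 6.95652, 60913.7 μs; sum = 99770.1 μs.
End-to-end = 99900 μs.

99900 μs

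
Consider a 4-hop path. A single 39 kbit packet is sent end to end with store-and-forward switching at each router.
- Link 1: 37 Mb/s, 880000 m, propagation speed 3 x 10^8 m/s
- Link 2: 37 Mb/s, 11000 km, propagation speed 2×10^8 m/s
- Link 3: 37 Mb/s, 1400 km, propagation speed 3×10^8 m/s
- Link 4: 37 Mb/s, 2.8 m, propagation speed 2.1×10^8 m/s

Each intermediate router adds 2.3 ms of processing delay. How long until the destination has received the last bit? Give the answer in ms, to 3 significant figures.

L = 39000 bits.
Transmission delay per hop = L/R = 39000/37000000 = 1.05405 ms; 4 hops → 4.21622 ms.
Propagation delays (d/s per hop): 2.93333, 55, 4.66667, 1.33333e-05 ms; sum = 62.6 ms.
Processing at 3 router(s): 3 × 2.3 ms = 6.9 ms.
End-to-end = 73.7 ms.

73.7 ms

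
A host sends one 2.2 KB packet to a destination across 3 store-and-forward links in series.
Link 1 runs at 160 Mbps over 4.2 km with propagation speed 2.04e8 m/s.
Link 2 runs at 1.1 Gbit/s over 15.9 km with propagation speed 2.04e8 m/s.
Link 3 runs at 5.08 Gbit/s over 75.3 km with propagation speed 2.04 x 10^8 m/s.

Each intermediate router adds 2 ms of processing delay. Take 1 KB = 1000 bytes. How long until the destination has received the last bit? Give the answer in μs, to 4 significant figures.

L = 17600 bits.
Transmission delays (L/R per hop): 110, 16, 3.46457 μs; sum = 129.465 μs.
Propagation delays (d/s per hop): 20.5882, 77.9412, 369.118 μs; sum = 467.647 μs.
Processing at 2 router(s): 2 × 2 ms = 4000 μs.
End-to-end = 4597 μs.

4597 μs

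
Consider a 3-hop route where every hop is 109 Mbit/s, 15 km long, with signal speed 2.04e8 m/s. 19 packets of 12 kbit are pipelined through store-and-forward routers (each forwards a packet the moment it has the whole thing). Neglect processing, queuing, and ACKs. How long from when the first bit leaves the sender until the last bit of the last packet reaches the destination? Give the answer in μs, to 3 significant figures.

Per-hop transmission t_tx = L/R = 12000/109000000 = 110.092 μs.
Per-hop propagation t_prop = 15000/204000000 = 73.5294 μs.
Pipeline fill: first packet needs 3·t_tx to clear all hops; remaining 18 packets each add one t_tx.
Total = (3+19-1)·t_tx + 3·t_prop = 21·110.092 + 3·73.5294 = 2530 μs.

2530 μs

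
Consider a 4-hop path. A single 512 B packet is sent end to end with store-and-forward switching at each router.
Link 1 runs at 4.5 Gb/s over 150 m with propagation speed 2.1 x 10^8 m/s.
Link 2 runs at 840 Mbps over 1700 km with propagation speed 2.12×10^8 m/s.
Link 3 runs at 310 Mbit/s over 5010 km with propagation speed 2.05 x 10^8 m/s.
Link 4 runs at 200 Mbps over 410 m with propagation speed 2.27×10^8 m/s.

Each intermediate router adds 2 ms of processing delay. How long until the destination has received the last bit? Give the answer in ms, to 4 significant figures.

38.50 ms

L = 512 × 8 = 4096 bits.
Transmission delays (L/R per hop): 0.000910222, 0.00487619, 0.0132129, 0.02048 ms; sum = 0.0394793 ms.
Propagation delays (d/s per hop): 0.000714286, 8.01887, 24.439, 0.00180617 ms; sum = 32.4604 ms.
Processing at 3 router(s): 3 × 2 ms = 6 ms.
End-to-end = 38.50 ms.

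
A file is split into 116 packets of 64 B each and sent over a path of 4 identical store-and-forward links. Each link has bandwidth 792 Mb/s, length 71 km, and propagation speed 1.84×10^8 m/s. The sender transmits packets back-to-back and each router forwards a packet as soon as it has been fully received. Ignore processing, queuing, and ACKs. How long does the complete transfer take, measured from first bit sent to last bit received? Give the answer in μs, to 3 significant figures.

1620 μs

Per-hop transmission t_tx = L/R = 512/792000000 = 0.646465 μs.
Per-hop propagation t_prop = 71000/184000000 = 385.87 μs.
Pipeline fill: first packet needs 4·t_tx to clear all hops; remaining 115 packets each add one t_tx.
Total = (4+116-1)·t_tx + 4·t_prop = 119·0.646465 + 4·385.87 = 1620 μs.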